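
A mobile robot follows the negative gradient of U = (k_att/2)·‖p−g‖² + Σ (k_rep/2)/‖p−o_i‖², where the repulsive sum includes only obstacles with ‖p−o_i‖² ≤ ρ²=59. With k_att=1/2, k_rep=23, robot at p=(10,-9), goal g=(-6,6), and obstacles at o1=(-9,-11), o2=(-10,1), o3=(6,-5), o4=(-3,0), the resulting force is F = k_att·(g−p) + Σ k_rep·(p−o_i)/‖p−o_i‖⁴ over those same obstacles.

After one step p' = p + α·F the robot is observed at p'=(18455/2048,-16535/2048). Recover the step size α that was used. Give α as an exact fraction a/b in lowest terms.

α = 1/8

F_att = 1/2·(g−p) = 1/2·(-16,15) = (-8.0000,7.5000)
o1: d²=365 > ρ²=59 → inactive
o2: d²=500 > ρ²=59 → inactive
o3: d²=32 ≤ ρ²=59; F_rep = 23·(4,-4)/32² = (0.0898,-0.0898)
o4: d²=250 > ρ²=59 → inactive
F = F_att + ΣF_rep = (-7.9102,7.4102)
Δp = p'−p = (-0.9888,0.9263); α = Δx/Fx = (-2025/2048) / (-2025/256) = 1/8
check: Δy/Fy = (1897/2048) / (1897/256) = 1/8 ✓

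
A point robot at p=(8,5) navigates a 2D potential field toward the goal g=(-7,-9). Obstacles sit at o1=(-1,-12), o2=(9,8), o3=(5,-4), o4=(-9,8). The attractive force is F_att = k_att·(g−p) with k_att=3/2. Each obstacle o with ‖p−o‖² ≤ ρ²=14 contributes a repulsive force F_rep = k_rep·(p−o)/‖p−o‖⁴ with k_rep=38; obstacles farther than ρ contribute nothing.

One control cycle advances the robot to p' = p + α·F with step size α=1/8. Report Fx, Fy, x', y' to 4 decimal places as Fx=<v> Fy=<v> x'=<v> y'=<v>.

F_att = 3/2·(g−p) = 3/2·(-15,-14) = (-22.5000,-21.0000)
o1: d²=370 > ρ²=14 → inactive
o2: d²=10 ≤ ρ²=14; F_rep = 38·(-1,-3)/10² = (-0.3800,-1.1400)
o3: d²=90 > ρ²=14 → inactive
o4: d²=298 > ρ²=14 → inactive
F = F_att + ΣF_rep = (-22.8800,-22.1400)
p' = p + 1/8·F = (5.1400,2.2325)

Fx=-22.8800 Fy=-22.1400 x'=5.1400 y'=2.2325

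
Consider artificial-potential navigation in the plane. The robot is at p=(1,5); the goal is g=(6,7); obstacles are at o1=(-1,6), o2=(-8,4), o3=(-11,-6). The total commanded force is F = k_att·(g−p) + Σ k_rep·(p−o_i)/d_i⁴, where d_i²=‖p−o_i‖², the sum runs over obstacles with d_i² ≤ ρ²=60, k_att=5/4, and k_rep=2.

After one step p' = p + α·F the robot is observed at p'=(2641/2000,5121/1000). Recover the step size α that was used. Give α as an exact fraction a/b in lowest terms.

F_att = 5/4·(g−p) = 5/4·(5,2) = (6.2500,2.5000)
o1: d²=5 ≤ ρ²=60; F_rep = 2·(2,-1)/5² = (0.1600,-0.0800)
o2: d²=82 > ρ²=60 → inactive
o3: d²=265 > ρ²=60 → inactive
F = F_att + ΣF_rep = (6.4100,2.4200)
Δp = p'−p = (0.3205,0.1210); α = Δx/Fx = (641/2000) / (641/100) = 1/20
check: Δy/Fy = (121/1000) / (121/50) = 1/20 ✓

α = 1/20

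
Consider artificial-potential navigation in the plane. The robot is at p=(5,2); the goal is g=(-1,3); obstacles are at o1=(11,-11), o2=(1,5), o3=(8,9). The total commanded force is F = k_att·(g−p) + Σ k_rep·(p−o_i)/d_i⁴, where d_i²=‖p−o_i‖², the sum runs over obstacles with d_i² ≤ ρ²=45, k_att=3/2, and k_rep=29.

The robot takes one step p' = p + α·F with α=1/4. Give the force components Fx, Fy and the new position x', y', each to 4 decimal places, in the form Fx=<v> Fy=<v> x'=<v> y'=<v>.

F_att = 3/2·(g−p) = 3/2·(-6,1) = (-9.0000,1.5000)
o1: d²=205 > ρ²=45 → inactive
o2: d²=25 ≤ ρ²=45; F_rep = 29·(4,-3)/25² = (0.1856,-0.1392)
o3: d²=58 > ρ²=45 → inactive
F = F_att + ΣF_rep = (-8.8144,1.3608)
p' = p + 1/4·F = (2.7964,2.3402)

Fx=-8.8144 Fy=1.3608 x'=2.7964 y'=2.3402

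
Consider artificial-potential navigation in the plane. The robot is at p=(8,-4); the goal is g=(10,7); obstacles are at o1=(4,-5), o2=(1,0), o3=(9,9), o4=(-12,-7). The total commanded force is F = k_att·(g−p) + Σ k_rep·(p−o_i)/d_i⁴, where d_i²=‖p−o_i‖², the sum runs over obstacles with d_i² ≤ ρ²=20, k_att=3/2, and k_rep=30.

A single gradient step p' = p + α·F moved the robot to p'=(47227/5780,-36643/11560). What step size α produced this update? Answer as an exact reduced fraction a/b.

F_att = 3/2·(g−p) = 3/2·(2,11) = (3.0000,16.5000)
o1: d²=17 ≤ ρ²=20; F_rep = 30·(4,1)/17² = (0.4152,0.1038)
o2: d²=65 > ρ²=20 → inactive
o3: d²=170 > ρ²=20 → inactive
o4: d²=409 > ρ²=20 → inactive
F = F_att + ΣF_rep = (3.4152,16.6038)
Δp = p'−p = (0.1708,0.8302); α = Δx/Fx = (987/5780) / (987/289) = 1/20
check: Δy/Fy = (9597/11560) / (9597/578) = 1/20 ✓

α = 1/20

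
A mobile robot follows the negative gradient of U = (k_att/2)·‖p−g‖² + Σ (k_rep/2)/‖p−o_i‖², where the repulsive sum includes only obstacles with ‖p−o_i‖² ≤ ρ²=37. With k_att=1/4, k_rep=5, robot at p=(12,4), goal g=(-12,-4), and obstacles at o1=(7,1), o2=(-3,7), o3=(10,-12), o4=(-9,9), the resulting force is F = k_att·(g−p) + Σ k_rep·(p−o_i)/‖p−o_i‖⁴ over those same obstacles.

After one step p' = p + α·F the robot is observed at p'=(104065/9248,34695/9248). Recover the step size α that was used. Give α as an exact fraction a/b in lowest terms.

F_att = 1/4·(g−p) = 1/4·(-24,-8) = (-6.0000,-2.0000)
o1: d²=34 ≤ ρ²=37; F_rep = 5·(5,3)/34² = (0.0216,0.0130)
o2: d²=234 > ρ²=37 → inactive
o3: d²=260 > ρ²=37 → inactive
o4: d²=466 > ρ²=37 → inactive
F = F_att + ΣF_rep = (-5.9784,-1.9870)
Δp = p'−p = (-0.7473,-0.2484); α = Δx/Fx = (-6911/9248) / (-6911/1156) = 1/8
check: Δy/Fy = (-2297/9248) / (-2297/1156) = 1/8 ✓

α = 1/8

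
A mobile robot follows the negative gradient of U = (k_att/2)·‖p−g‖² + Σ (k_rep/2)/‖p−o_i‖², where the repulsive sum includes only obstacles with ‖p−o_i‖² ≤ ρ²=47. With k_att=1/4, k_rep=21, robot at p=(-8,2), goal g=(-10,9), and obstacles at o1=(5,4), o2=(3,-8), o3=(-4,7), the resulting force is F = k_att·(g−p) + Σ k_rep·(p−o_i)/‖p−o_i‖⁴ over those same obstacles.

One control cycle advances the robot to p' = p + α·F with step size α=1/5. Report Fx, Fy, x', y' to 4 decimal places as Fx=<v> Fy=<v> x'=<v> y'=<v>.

Fx=-0.5500 Fy=1.6875 x'=-8.1100 y'=2.3375

F_att = 1/4·(g−p) = 1/4·(-2,7) = (-0.5000,1.7500)
o1: d²=173 > ρ²=47 → inactive
o2: d²=221 > ρ²=47 → inactive
o3: d²=41 ≤ ρ²=47; F_rep = 21·(-4,-5)/41² = (-0.0500,-0.0625)
F = F_att + ΣF_rep = (-0.5500,1.6875)
p' = p + 1/5·F = (-8.1100,2.3375)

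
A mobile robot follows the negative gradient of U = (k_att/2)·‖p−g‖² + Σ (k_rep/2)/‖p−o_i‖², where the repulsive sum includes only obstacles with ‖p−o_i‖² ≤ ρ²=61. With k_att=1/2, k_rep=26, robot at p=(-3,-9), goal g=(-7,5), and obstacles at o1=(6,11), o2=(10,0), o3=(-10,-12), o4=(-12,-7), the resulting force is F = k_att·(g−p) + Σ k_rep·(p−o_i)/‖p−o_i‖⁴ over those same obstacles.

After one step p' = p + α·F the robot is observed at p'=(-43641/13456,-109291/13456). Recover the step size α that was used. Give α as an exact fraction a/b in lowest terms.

α = 1/8

F_att = 1/2·(g−p) = 1/2·(-4,14) = (-2.0000,7.0000)
o1: d²=481 > ρ²=61 → inactive
o2: d²=250 > ρ²=61 → inactive
o3: d²=58 ≤ ρ²=61; F_rep = 26·(7,3)/58² = (0.0541,0.0232)
o4: d²=85 > ρ²=61 → inactive
F = F_att + ΣF_rep = (-1.9459,7.0232)
Δp = p'−p = (-0.2432,0.8779); α = Δx/Fx = (-3273/13456) / (-3273/1682) = 1/8
check: Δy/Fy = (11813/13456) / (11813/1682) = 1/8 ✓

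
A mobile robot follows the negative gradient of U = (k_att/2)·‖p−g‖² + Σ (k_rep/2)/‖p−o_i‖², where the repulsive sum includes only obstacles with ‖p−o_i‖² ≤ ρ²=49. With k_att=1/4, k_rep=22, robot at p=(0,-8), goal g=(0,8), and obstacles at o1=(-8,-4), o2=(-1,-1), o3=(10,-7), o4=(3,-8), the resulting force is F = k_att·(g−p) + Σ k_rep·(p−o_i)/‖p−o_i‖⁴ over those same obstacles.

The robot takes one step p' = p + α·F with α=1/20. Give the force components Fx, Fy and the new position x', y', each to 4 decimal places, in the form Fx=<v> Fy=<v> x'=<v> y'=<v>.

F_att = 1/4·(g−p) = 1/4·(0,16) = (0.0000,4.0000)
o1: d²=80 > ρ²=49 → inactive
o2: d²=50 > ρ²=49 → inactive
o3: d²=101 > ρ²=49 → inactive
o4: d²=9 ≤ ρ²=49; F_rep = 22·(-3,0)/9² = (-0.8148,0.0000)
F = F_att + ΣF_rep = (-0.8148,4.0000)
p' = p + 1/20·F = (-0.0407,-7.8000)

Fx=-0.8148 Fy=4.0000 x'=-0.0407 y'=-7.8000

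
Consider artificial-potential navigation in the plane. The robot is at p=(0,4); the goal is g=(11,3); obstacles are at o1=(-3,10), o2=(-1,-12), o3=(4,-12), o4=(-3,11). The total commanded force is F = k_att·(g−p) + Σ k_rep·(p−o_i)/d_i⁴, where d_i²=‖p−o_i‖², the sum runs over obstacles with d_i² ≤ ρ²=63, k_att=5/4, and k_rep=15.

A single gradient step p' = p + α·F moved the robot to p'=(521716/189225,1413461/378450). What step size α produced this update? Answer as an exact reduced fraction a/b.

F_att = 5/4·(g−p) = 5/4·(11,-1) = (13.7500,-1.2500)
o1: d²=45 ≤ ρ²=63; F_rep = 15·(3,-6)/45² = (0.0222,-0.0444)
o2: d²=257 > ρ²=63 → inactive
o3: d²=272 > ρ²=63 → inactive
o4: d²=58 ≤ ρ²=63; F_rep = 15·(3,-7)/58² = (0.0134,-0.0312)
F = F_att + ΣF_rep = (13.7856,-1.3257)
Δp = p'−p = (2.7571,-0.2651); α = Δx/Fx = (521716/189225) / (521716/37845) = 1/5
check: Δy/Fy = (-100339/378450) / (-100339/75690) = 1/5 ✓

α = 1/5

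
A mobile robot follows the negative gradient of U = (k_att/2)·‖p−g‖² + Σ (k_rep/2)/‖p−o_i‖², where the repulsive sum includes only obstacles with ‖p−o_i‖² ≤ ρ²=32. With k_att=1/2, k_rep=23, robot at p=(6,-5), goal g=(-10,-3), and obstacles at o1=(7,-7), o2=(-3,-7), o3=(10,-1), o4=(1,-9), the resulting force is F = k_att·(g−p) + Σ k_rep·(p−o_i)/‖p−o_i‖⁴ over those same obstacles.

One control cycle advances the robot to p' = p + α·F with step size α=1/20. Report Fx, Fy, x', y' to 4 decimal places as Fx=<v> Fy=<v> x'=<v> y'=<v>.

F_att = 1/2·(g−p) = 1/2·(-16,2) = (-8.0000,1.0000)
o1: d²=5 ≤ ρ²=32; F_rep = 23·(-1,2)/5² = (-0.9200,1.8400)
o2: d²=85 > ρ²=32 → inactive
o3: d²=32 ≤ ρ²=32; F_rep = 23·(-4,-4)/32² = (-0.0898,-0.0898)
o4: d²=41 > ρ²=32 → inactive
F = F_att + ΣF_rep = (-9.0098,2.7502)
p' = p + 1/20·F = (5.5495,-4.8625)

Fx=-9.0098 Fy=2.7502 x'=5.5495 y'=-4.8625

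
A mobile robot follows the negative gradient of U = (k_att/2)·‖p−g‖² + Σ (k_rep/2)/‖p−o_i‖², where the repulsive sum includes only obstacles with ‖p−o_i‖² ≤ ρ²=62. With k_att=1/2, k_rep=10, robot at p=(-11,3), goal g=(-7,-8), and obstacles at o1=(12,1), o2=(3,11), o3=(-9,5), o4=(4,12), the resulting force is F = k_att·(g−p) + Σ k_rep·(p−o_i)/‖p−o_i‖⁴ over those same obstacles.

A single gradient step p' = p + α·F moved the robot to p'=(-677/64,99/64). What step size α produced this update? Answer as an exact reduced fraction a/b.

F_att = 1/2·(g−p) = 1/2·(4,-11) = (2.0000,-5.5000)
o1: d²=533 > ρ²=62 → inactive
o2: d²=260 > ρ²=62 → inactive
o3: d²=8 ≤ ρ²=62; F_rep = 10·(-2,-2)/8² = (-0.3125,-0.3125)
o4: d²=306 > ρ²=62 → inactive
F = F_att + ΣF_rep = (1.6875,-5.8125)
Δp = p'−p = (0.4219,-1.4531); α = Δx/Fx = (27/64) / (27/16) = 1/4
check: Δy/Fy = (-93/64) / (-93/16) = 1/4 ✓

α = 1/4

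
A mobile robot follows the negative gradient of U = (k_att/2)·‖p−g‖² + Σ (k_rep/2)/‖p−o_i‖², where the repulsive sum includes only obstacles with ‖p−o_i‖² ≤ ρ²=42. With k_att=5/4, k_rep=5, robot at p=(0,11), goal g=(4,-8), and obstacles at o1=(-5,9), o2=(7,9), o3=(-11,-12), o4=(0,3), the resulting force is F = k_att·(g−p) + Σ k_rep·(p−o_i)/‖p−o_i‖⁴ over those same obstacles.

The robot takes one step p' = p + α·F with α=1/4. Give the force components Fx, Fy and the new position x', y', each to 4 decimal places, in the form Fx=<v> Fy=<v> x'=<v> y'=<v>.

F_att = 5/4·(g−p) = 5/4·(4,-19) = (5.0000,-23.7500)
o1: d²=29 ≤ ρ²=42; F_rep = 5·(5,2)/29² = (0.0297,0.0119)
o2: d²=53 > ρ²=42 → inactive
o3: d²=650 > ρ²=42 → inactive
o4: d²=64 > ρ²=42 → inactive
F = F_att + ΣF_rep = (5.0297,-23.7381)
p' = p + 1/4·F = (1.2574,5.0655)

Fx=5.0297 Fy=-23.7381 x'=1.2574 y'=5.0655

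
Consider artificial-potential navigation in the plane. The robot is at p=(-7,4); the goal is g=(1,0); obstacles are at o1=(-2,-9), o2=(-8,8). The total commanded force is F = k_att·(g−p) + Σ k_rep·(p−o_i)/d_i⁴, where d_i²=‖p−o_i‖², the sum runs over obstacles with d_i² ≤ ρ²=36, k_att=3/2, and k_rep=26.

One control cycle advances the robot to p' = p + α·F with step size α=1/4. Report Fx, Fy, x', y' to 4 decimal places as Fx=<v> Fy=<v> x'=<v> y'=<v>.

F_att = 3/2·(g−p) = 3/2·(8,-4) = (12.0000,-6.0000)
o1: d²=194 > ρ²=36 → inactive
o2: d²=17 ≤ ρ²=36; F_rep = 26·(1,-4)/17² = (0.0900,-0.3599)
F = F_att + ΣF_rep = (12.0900,-6.3599)
p' = p + 1/4·F = (-3.9775,2.4100)

Fx=12.0900 Fy=-6.3599 x'=-3.9775 y'=2.4100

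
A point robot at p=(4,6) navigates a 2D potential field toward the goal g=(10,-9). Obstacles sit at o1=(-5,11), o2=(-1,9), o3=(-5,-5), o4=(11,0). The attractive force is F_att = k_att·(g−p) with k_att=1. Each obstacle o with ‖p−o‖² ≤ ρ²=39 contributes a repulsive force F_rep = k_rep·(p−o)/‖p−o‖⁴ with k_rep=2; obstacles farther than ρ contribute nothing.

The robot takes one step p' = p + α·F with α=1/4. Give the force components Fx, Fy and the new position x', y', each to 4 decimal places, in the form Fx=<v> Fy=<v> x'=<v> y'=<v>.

Fx=6.0087 Fy=-15.0052 x'=5.5022 y'=2.2487

F_att = 1·(g−p) = 1·(6,-15) = (6.0000,-15.0000)
o1: d²=106 > ρ²=39 → inactive
o2: d²=34 ≤ ρ²=39; F_rep = 2·(5,-3)/34² = (0.0087,-0.0052)
o3: d²=202 > ρ²=39 → inactive
o4: d²=85 > ρ²=39 → inactive
F = F_att + ΣF_rep = (6.0087,-15.0052)
p' = p + 1/4·F = (5.5022,2.2487)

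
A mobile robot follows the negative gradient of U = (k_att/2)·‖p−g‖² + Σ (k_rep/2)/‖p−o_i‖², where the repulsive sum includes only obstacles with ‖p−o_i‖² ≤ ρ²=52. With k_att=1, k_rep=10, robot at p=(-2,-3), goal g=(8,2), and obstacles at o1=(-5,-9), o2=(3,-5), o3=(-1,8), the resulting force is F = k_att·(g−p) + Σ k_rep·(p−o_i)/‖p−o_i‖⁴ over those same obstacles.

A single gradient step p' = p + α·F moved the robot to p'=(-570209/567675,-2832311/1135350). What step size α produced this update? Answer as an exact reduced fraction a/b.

α = 1/10

F_att = 1·(g−p) = 1·(10,5) = (10.0000,5.0000)
o1: d²=45 ≤ ρ²=52; F_rep = 10·(3,6)/45² = (0.0148,0.0296)
o2: d²=29 ≤ ρ²=52; F_rep = 10·(-5,2)/29² = (-0.0595,0.0238)
o3: d²=122 > ρ²=52 → inactive
F = F_att + ΣF_rep = (9.9554,5.0534)
Δp = p'−p = (0.9955,0.5053); α = Δx/Fx = (565141/567675) / (1130282/113535) = 1/10
check: Δy/Fy = (573739/1135350) / (573739/113535) = 1/10 ✓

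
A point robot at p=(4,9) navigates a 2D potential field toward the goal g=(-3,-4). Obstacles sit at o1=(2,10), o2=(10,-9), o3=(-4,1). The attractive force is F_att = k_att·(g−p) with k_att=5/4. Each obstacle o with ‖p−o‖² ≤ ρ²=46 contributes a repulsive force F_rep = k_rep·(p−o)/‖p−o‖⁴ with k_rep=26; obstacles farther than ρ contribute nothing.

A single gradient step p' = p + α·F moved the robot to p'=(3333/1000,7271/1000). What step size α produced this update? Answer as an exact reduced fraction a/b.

F_att = 5/4·(g−p) = 5/4·(-7,-13) = (-8.7500,-16.2500)
o1: d²=5 ≤ ρ²=46; F_rep = 26·(2,-1)/5² = (2.0800,-1.0400)
o2: d²=360 > ρ²=46 → inactive
o3: d²=128 > ρ²=46 → inactive
F = F_att + ΣF_rep = (-6.6700,-17.2900)
Δp = p'−p = (-0.6670,-1.7290); α = Δx/Fx = (-667/1000) / (-667/100) = 1/10
check: Δy/Fy = (-1729/1000) / (-1729/100) = 1/10 ✓

α = 1/10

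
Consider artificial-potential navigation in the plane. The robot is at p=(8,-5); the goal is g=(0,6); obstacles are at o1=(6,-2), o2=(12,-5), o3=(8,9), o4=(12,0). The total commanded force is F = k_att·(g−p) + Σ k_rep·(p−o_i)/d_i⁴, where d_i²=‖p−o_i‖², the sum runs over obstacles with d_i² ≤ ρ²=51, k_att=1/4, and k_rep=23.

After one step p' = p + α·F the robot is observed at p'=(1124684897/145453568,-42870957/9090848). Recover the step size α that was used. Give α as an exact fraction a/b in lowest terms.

α = 1/8

F_att = 1/4·(g−p) = 1/4·(-8,11) = (-2.0000,2.7500)
o1: d²=13 ≤ ρ²=51; F_rep = 23·(2,-3)/13² = (0.2722,-0.4083)
o2: d²=16 ≤ ρ²=51; F_rep = 23·(-4,0)/16² = (-0.3594,0.0000)
o3: d²=196 > ρ²=51 → inactive
o4: d²=41 ≤ ρ²=51; F_rep = 23·(-4,-5)/41² = (-0.0547,-0.0684)
F = F_att + ΣF_rep = (-2.1419,2.2733)
Δp = p'−p = (-0.2677,0.2842); α = Δx/Fx = (-38943647/145453568) / (-38943647/18181696) = 1/8
check: Δy/Fy = (2583283/9090848) / (2583283/1136356) = 1/8 ✓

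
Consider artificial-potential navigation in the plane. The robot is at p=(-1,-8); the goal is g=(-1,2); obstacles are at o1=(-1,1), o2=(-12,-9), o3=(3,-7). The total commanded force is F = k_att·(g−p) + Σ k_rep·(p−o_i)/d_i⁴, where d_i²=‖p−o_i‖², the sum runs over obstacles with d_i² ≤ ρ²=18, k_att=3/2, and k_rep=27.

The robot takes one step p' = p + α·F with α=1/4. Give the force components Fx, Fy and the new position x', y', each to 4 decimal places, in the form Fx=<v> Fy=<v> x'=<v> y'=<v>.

F_att = 3/2·(g−p) = 3/2·(0,10) = (0.0000,15.0000)
o1: d²=81 > ρ²=18 → inactive
o2: d²=122 > ρ²=18 → inactive
o3: d²=17 ≤ ρ²=18; F_rep = 27·(-4,-1)/17² = (-0.3737,-0.0934)
F = F_att + ΣF_rep = (-0.3737,14.9066)
p' = p + 1/4·F = (-1.0934,-4.2734)

Fx=-0.3737 Fy=14.9066 x'=-1.0934 y'=-4.2734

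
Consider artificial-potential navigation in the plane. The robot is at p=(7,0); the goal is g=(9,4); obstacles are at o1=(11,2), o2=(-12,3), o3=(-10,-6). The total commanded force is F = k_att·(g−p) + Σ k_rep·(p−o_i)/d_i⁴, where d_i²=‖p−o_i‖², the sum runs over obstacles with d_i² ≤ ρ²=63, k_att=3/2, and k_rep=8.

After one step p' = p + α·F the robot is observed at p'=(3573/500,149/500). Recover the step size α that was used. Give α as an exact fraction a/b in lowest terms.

α = 1/20

F_att = 3/2·(g−p) = 3/2·(2,4) = (3.0000,6.0000)
o1: d²=20 ≤ ρ²=63; F_rep = 8·(-4,-2)/20² = (-0.0800,-0.0400)
o2: d²=370 > ρ²=63 → inactive
o3: d²=325 > ρ²=63 → inactive
F = F_att + ΣF_rep = (2.9200,5.9600)
Δp = p'−p = (0.1460,0.2980); α = Δx/Fx = (73/500) / (73/25) = 1/20
check: Δy/Fy = (149/500) / (149/25) = 1/20 ✓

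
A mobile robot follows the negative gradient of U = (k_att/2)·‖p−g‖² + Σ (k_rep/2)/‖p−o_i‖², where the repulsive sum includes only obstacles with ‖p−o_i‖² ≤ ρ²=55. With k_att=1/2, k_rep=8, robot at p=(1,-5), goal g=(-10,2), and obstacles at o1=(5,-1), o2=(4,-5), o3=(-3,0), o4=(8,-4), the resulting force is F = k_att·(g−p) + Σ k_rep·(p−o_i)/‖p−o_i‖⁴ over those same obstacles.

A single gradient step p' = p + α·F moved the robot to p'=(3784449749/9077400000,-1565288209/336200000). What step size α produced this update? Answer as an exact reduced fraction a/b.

α = 1/10

F_att = 1/2·(g−p) = 1/2·(-11,7) = (-5.5000,3.5000)
o1: d²=32 ≤ ρ²=55; F_rep = 8·(-4,-4)/32² = (-0.0312,-0.0312)
o2: d²=9 ≤ ρ²=55; F_rep = 8·(-3,0)/9² = (-0.2963,0.0000)
o3: d²=41 ≤ ρ²=55; F_rep = 8·(4,-5)/41² = (0.0190,-0.0238)
o4: d²=50 ≤ ρ²=55; F_rep = 8·(-7,-1)/50² = (-0.0224,-0.0032)
F = F_att + ΣF_rep = (-5.8309,3.4418)
Δp = p'−p = (-0.5831,0.3442); α = Δx/Fx = (-5292950251/9077400000) / (-5292950251/907740000) = 1/10
check: Δy/Fy = (115711791/336200000) / (115711791/33620000) = 1/10 ✓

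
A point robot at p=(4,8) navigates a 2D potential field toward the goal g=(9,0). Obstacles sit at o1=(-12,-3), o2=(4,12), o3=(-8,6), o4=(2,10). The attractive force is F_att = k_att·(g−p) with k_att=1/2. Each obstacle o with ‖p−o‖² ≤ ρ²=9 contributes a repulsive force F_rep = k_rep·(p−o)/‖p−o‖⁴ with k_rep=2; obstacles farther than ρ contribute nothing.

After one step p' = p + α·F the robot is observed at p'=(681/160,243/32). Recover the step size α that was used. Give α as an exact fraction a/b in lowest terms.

F_att = 1/2·(g−p) = 1/2·(5,-8) = (2.5000,-4.0000)
o1: d²=377 > ρ²=9 → inactive
o2: d²=16 > ρ²=9 → inactive
o3: d²=148 > ρ²=9 → inactive
o4: d²=8 ≤ ρ²=9; F_rep = 2·(2,-2)/8² = (0.0625,-0.0625)
F = F_att + ΣF_rep = (2.5625,-4.0625)
Δp = p'−p = (0.2562,-0.4062); α = Δx/Fx = (41/160) / (41/16) = 1/10
check: Δy/Fy = (-13/32) / (-65/16) = 1/10 ✓

α = 1/10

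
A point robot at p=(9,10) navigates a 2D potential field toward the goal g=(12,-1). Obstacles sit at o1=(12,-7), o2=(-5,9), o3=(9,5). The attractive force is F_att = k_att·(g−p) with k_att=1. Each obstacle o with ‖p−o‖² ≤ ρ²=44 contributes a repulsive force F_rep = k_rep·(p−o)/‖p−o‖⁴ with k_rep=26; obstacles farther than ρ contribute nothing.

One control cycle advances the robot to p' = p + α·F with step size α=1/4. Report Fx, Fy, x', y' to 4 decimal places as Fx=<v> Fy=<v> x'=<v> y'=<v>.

F_att = 1·(g−p) = 1·(3,-11) = (3.0000,-11.0000)
o1: d²=298 > ρ²=44 → inactive
o2: d²=197 > ρ²=44 → inactive
o3: d²=25 ≤ ρ²=44; F_rep = 26·(0,5)/25² = (0.0000,0.2080)
F = F_att + ΣF_rep = (3.0000,-10.7920)
p' = p + 1/4·F = (9.7500,7.3020)

Fx=3.0000 Fy=-10.7920 x'=9.7500 y'=7.3020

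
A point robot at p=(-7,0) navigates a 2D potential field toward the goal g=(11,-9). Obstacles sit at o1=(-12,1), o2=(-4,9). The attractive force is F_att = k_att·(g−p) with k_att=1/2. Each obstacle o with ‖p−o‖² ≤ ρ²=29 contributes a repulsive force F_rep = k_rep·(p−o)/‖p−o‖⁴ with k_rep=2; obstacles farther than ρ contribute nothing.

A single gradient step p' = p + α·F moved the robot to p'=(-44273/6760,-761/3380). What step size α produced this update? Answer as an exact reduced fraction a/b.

F_att = 1/2·(g−p) = 1/2·(18,-9) = (9.0000,-4.5000)
o1: d²=26 ≤ ρ²=29; F_rep = 2·(5,-1)/26² = (0.0148,-0.0030)
o2: d²=90 > ρ²=29 → inactive
F = F_att + ΣF_rep = (9.0148,-4.5030)
Δp = p'−p = (0.4507,-0.2251); α = Δx/Fx = (3047/6760) / (3047/338) = 1/20
check: Δy/Fy = (-761/3380) / (-761/169) = 1/20 ✓

α = 1/20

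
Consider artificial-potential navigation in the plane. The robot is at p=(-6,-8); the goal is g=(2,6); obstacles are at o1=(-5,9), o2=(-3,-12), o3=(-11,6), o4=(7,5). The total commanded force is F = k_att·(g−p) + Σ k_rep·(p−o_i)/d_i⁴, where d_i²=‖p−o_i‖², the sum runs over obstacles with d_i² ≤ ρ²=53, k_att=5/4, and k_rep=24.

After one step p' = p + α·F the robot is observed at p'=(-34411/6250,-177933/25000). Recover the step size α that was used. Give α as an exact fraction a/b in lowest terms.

F_att = 5/4·(g−p) = 5/4·(8,14) = (10.0000,17.5000)
o1: d²=290 > ρ²=53 → inactive
o2: d²=25 ≤ ρ²=53; F_rep = 24·(-3,4)/25² = (-0.1152,0.1536)
o3: d²=221 > ρ²=53 → inactive
o4: d²=338 > ρ²=53 → inactive
F = F_att + ΣF_rep = (9.8848,17.6536)
Δp = p'−p = (0.4942,0.8827); α = Δx/Fx = (3089/6250) / (6178/625) = 1/20
check: Δy/Fy = (22067/25000) / (22067/1250) = 1/20 ✓

α = 1/20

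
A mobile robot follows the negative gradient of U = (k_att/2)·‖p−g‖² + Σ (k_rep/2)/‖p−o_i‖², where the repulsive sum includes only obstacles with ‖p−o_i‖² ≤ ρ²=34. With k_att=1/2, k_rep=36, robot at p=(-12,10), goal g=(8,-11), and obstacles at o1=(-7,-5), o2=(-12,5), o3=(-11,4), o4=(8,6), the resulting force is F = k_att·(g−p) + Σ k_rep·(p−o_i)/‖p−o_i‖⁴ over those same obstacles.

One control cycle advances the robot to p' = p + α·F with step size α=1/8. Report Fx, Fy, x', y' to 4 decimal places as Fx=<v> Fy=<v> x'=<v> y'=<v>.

F_att = 1/2·(g−p) = 1/2·(20,-21) = (10.0000,-10.5000)
o1: d²=250 > ρ²=34 → inactive
o2: d²=25 ≤ ρ²=34; F_rep = 36·(0,5)/25² = (0.0000,0.2880)
o3: d²=37 > ρ²=34 → inactive
o4: d²=416 > ρ²=34 → inactive
F = F_att + ΣF_rep = (10.0000,-10.2120)
p' = p + 1/8·F = (-10.7500,8.7235)

Fx=10.0000 Fy=-10.2120 x'=-10.7500 y'=8.7235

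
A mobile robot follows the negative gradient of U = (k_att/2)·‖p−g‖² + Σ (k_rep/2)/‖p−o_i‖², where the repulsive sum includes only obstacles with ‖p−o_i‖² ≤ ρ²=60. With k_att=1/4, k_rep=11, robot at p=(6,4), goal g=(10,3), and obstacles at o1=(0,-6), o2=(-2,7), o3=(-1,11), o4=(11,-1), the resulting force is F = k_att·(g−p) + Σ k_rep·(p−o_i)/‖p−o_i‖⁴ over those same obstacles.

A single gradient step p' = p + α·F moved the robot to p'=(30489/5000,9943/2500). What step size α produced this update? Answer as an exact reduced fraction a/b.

F_att = 1/4·(g−p) = 1/4·(4,-1) = (1.0000,-0.2500)
o1: d²=136 > ρ²=60 → inactive
o2: d²=73 > ρ²=60 → inactive
o3: d²=98 > ρ²=60 → inactive
o4: d²=50 ≤ ρ²=60; F_rep = 11·(-5,5)/50² = (-0.0220,0.0220)
F = F_att + ΣF_rep = (0.9780,-0.2280)
Δp = p'−p = (0.0978,-0.0228); α = Δx/Fx = (489/5000) / (489/500) = 1/10
check: Δy/Fy = (-57/2500) / (-57/250) = 1/10 ✓

α = 1/10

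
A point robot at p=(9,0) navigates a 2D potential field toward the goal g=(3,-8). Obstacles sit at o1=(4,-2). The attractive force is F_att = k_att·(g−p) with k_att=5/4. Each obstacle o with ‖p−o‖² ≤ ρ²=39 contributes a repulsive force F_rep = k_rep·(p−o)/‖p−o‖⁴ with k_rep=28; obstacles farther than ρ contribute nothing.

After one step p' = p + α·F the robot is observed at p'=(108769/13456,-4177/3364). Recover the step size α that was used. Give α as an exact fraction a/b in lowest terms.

α = 1/8

F_att = 5/4·(g−p) = 5/4·(-6,-8) = (-7.5000,-10.0000)
o1: d²=29 ≤ ρ²=39; F_rep = 28·(5,2)/29² = (0.1665,0.0666)
F = F_att + ΣF_rep = (-7.3335,-9.9334)
Δp = p'−p = (-0.9167,-1.2417); α = Δx/Fx = (-12335/13456) / (-12335/1682) = 1/8
check: Δy/Fy = (-4177/3364) / (-8354/841) = 1/8 ✓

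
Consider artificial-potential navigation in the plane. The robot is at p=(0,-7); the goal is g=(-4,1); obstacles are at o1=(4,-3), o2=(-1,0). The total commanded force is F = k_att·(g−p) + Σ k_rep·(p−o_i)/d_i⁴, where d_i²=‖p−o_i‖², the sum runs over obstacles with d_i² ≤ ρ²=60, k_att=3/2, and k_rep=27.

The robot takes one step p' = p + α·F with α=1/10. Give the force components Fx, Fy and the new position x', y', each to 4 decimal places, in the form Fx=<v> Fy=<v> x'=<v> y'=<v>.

F_att = 3/2·(g−p) = 3/2·(-4,8) = (-6.0000,12.0000)
o1: d²=32 ≤ ρ²=60; F_rep = 27·(-4,-4)/32² = (-0.1055,-0.1055)
o2: d²=50 ≤ ρ²=60; F_rep = 27·(1,-7)/50² = (0.0108,-0.0756)
F = F_att + ΣF_rep = (-6.0947,11.8189)
p' = p + 1/10·F = (-0.6095,-5.8181)

Fx=-6.0947 Fy=11.8189 x'=-0.6095 y'=-5.8181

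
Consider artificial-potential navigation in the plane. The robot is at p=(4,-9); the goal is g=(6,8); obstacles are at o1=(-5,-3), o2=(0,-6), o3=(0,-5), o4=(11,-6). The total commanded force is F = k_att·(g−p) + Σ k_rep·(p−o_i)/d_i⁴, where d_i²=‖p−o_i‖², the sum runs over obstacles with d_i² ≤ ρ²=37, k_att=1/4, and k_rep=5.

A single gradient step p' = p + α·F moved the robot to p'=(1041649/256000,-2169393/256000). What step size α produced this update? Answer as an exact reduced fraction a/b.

α = 1/8

F_att = 1/4·(g−p) = 1/4·(2,17) = (0.5000,4.2500)
o1: d²=117 > ρ²=37 → inactive
o2: d²=25 ≤ ρ²=37; F_rep = 5·(4,-3)/25² = (0.0320,-0.0240)
o3: d²=32 ≤ ρ²=37; F_rep = 5·(4,-4)/32² = (0.0195,-0.0195)
o4: d²=58 > ρ²=37 → inactive
F = F_att + ΣF_rep = (0.5515,4.2065)
Δp = p'−p = (0.0689,0.5258); α = Δx/Fx = (17649/256000) / (17649/32000) = 1/8
check: Δy/Fy = (134607/256000) / (134607/32000) = 1/8 ✓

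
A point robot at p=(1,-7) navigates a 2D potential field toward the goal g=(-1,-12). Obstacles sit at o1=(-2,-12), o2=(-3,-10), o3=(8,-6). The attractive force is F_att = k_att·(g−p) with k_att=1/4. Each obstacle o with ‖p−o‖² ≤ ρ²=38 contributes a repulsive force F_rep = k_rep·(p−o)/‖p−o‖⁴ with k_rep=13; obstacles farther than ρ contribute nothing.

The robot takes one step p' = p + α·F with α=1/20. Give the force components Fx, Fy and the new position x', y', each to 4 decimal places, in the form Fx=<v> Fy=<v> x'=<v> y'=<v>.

F_att = 1/4·(g−p) = 1/4·(-2,-5) = (-0.5000,-1.2500)
o1: d²=34 ≤ ρ²=38; F_rep = 13·(3,5)/34² = (0.0337,0.0562)
o2: d²=25 ≤ ρ²=38; F_rep = 13·(4,3)/25² = (0.0832,0.0624)
o3: d²=50 > ρ²=38 → inactive
F = F_att + ΣF_rep = (-0.3831,-1.1314)
p' = p + 1/20·F = (0.9808,-7.0566)

Fx=-0.3831 Fy=-1.1314 x'=0.9808 y'=-7.0566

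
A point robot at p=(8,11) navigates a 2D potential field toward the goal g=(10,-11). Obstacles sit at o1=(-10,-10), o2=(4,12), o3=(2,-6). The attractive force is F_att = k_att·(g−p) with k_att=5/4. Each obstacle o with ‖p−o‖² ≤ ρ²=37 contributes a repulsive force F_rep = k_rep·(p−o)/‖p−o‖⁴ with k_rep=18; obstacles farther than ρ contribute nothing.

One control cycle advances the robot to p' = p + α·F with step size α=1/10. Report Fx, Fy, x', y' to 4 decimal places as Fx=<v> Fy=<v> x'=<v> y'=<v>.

Fx=2.7491 Fy=-27.5623 x'=8.2749 y'=8.2438

F_att = 5/4·(g−p) = 5/4·(2,-22) = (2.5000,-27.5000)
o1: d²=765 > ρ²=37 → inactive
o2: d²=17 ≤ ρ²=37; F_rep = 18·(4,-1)/17² = (0.2491,-0.0623)
o3: d²=325 > ρ²=37 → inactive
F = F_att + ΣF_rep = (2.7491,-27.5623)
p' = p + 1/10·F = (8.2749,8.2438)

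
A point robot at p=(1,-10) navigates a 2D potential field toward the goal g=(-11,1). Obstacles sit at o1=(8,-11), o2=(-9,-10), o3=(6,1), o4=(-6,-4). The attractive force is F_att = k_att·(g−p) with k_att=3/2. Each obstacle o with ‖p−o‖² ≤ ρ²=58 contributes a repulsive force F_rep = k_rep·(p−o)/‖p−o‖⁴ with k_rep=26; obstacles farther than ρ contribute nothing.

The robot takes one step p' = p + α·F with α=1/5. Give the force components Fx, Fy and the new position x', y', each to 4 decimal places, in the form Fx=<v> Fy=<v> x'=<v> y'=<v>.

F_att = 3/2·(g−p) = 3/2·(-12,11) = (-18.0000,16.5000)
o1: d²=50 ≤ ρ²=58; F_rep = 26·(-7,1)/50² = (-0.0728,0.0104)
o2: d²=100 > ρ²=58 → inactive
o3: d²=146 > ρ²=58 → inactive
o4: d²=85 > ρ²=58 → inactive
F = F_att + ΣF_rep = (-18.0728,16.5104)
p' = p + 1/5·F = (-2.6146,-6.6979)

Fx=-18.0728 Fy=16.5104 x'=-2.6146 y'=-6.6979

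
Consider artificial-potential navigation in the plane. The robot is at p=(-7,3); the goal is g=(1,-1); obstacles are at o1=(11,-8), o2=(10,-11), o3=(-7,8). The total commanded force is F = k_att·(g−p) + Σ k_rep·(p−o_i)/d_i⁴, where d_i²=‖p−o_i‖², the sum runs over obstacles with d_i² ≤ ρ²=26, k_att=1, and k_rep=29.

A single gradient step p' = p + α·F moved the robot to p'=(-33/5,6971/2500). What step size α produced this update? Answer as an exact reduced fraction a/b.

α = 1/20

F_att = 1·(g−p) = 1·(8,-4) = (8.0000,-4.0000)
o1: d²=445 > ρ²=26 → inactive
o2: d²=485 > ρ²=26 → inactive
o3: d²=25 ≤ ρ²=26; F_rep = 29·(0,-5)/25² = (0.0000,-0.2320)
F = F_att + ΣF_rep = (8.0000,-4.2320)
Δp = p'−p = (0.4000,-0.2116); α = Δx/Fx = (2/5) / (8) = 1/20
check: Δy/Fy = (-529/2500) / (-529/125) = 1/20 ✓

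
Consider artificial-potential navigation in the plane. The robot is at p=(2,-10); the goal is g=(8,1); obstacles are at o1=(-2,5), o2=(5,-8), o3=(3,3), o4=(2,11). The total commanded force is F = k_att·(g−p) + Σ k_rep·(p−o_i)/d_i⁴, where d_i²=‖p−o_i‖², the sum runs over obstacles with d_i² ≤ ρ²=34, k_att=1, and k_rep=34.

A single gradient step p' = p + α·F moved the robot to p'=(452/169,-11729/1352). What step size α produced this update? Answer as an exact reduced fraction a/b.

F_att = 1·(g−p) = 1·(6,11) = (6.0000,11.0000)
o1: d²=241 > ρ²=34 → inactive
o2: d²=13 ≤ ρ²=34; F_rep = 34·(-3,-2)/13² = (-0.6036,-0.4024)
o3: d²=170 > ρ²=34 → inactive
o4: d²=441 > ρ²=34 → inactive
F = F_att + ΣF_rep = (5.3964,10.5976)
Δp = p'−p = (0.6746,1.3247); α = Δx/Fx = (114/169) / (912/169) = 1/8
check: Δy/Fy = (1791/1352) / (1791/169) = 1/8 ✓

α = 1/8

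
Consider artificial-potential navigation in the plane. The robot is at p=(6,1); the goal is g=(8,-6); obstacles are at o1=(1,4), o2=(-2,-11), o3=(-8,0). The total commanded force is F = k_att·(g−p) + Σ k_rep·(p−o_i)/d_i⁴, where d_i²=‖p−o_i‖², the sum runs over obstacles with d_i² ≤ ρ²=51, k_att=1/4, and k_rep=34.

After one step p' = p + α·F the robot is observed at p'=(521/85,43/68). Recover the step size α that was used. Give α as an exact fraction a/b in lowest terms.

α = 1/5

F_att = 1/4·(g−p) = 1/4·(2,-7) = (0.5000,-1.7500)
o1: d²=34 ≤ ρ²=51; F_rep = 34·(5,-3)/34² = (0.1471,-0.0882)
o2: d²=208 > ρ²=51 → inactive
o3: d²=197 > ρ²=51 → inactive
F = F_att + ΣF_rep = (0.6471,-1.8382)
Δp = p'−p = (0.1294,-0.3676); α = Δx/Fx = (11/85) / (11/17) = 1/5
check: Δy/Fy = (-25/68) / (-125/68) = 1/5 ✓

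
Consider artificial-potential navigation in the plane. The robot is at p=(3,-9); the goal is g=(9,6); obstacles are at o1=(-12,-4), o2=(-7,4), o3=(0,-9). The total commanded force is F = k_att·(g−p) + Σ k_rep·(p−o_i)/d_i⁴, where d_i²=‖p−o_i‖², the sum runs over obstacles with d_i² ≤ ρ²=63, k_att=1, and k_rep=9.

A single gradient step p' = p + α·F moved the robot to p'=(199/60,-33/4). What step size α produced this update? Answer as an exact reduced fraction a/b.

F_att = 1·(g−p) = 1·(6,15) = (6.0000,15.0000)
o1: d²=250 > ρ²=63 → inactive
o2: d²=269 > ρ²=63 → inactive
o3: d²=9 ≤ ρ²=63; F_rep = 9·(3,0)/9² = (0.3333,0.0000)
F = F_att + ΣF_rep = (6.3333,15.0000)
Δp = p'−p = (0.3167,0.7500); α = Δx/Fx = (19/60) / (19/3) = 1/20
check: Δy/Fy = (3/4) / (15) = 1/20 ✓

α = 1/20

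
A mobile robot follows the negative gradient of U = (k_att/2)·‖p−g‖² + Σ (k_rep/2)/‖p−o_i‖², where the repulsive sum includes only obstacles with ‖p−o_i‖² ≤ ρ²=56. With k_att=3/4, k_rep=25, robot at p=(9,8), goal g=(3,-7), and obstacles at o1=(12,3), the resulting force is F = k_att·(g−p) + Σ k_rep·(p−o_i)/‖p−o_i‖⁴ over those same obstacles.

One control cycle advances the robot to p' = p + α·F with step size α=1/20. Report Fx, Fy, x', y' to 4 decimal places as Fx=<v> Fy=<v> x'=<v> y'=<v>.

Fx=-4.5649 Fy=-11.1419 x'=8.7718 y'=7.4429

F_att = 3/4·(g−p) = 3/4·(-6,-15) = (-4.5000,-11.2500)
o1: d²=34 ≤ ρ²=56; F_rep = 25·(-3,5)/34² = (-0.0649,0.1081)
F = F_att + ΣF_rep = (-4.5649,-11.1419)
p' = p + 1/20·F = (8.7718,7.4429)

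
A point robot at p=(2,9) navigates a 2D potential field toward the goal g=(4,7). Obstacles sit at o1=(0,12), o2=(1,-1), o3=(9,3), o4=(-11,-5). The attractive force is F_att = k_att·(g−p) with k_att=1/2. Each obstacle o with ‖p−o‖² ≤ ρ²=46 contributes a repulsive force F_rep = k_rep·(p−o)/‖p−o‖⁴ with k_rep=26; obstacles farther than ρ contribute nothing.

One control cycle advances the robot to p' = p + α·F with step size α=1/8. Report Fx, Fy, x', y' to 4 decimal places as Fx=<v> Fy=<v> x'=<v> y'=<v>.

F_att = 1/2·(g−p) = 1/2·(2,-2) = (1.0000,-1.0000)
o1: d²=13 ≤ ρ²=46; F_rep = 26·(2,-3)/13² = (0.3077,-0.4615)
o2: d²=101 > ρ²=46 → inactive
o3: d²=85 > ρ²=46 → inactive
o4: d²=365 > ρ²=46 → inactive
F = F_att + ΣF_rep = (1.3077,-1.4615)
p' = p + 1/8·F = (2.1635,8.8173)

Fx=1.3077 Fy=-1.4615 x'=2.1635 y'=8.8173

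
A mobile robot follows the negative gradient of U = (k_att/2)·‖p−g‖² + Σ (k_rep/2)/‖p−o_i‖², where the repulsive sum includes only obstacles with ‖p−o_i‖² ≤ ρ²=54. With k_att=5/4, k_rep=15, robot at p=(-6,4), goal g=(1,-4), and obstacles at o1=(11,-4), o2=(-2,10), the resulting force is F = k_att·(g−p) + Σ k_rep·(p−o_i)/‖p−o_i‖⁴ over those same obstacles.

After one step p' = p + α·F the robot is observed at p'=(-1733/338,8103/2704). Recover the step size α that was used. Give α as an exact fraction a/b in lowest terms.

α = 1/10

F_att = 5/4·(g−p) = 5/4·(7,-8) = (8.7500,-10.0000)
o1: d²=353 > ρ²=54 → inactive
o2: d²=52 ≤ ρ²=54; F_rep = 15·(-4,-6)/52² = (-0.0222,-0.0333)
F = F_att + ΣF_rep = (8.7278,-10.0333)
Δp = p'−p = (0.8728,-1.0033); α = Δx/Fx = (295/338) / (1475/169) = 1/10
check: Δy/Fy = (-2713/2704) / (-13565/1352) = 1/10 ✓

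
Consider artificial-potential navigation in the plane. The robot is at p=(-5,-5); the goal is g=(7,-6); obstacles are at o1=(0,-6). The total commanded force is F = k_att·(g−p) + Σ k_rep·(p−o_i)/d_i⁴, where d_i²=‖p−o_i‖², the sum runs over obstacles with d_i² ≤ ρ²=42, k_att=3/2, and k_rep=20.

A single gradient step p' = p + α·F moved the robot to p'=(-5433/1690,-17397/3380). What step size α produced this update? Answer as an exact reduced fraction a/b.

α = 1/10

F_att = 3/2·(g−p) = 3/2·(12,-1) = (18.0000,-1.5000)
o1: d²=26 ≤ ρ²=42; F_rep = 20·(-5,1)/26² = (-0.1479,0.0296)
F = F_att + ΣF_rep = (17.8521,-1.4704)
Δp = p'−p = (1.7852,-0.1470); α = Δx/Fx = (3017/1690) / (3017/169) = 1/10
check: Δy/Fy = (-497/3380) / (-497/338) = 1/10 ✓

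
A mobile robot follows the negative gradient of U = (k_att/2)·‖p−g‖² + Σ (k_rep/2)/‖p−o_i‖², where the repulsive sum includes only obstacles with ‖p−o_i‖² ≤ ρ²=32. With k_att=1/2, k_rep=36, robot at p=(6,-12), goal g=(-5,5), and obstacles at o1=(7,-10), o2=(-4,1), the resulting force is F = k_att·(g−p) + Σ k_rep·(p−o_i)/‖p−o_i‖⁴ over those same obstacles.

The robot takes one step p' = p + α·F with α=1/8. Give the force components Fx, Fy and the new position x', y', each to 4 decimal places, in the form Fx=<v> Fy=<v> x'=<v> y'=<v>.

Fx=-6.9400 Fy=5.6200 x'=5.1325 y'=-11.2975

F_att = 1/2·(g−p) = 1/2·(-11,17) = (-5.5000,8.5000)
o1: d²=5 ≤ ρ²=32; F_rep = 36·(-1,-2)/5² = (-1.4400,-2.8800)
o2: d²=269 > ρ²=32 → inactive
F = F_att + ΣF_rep = (-6.9400,5.6200)
p' = p + 1/8·F = (5.1325,-11.2975)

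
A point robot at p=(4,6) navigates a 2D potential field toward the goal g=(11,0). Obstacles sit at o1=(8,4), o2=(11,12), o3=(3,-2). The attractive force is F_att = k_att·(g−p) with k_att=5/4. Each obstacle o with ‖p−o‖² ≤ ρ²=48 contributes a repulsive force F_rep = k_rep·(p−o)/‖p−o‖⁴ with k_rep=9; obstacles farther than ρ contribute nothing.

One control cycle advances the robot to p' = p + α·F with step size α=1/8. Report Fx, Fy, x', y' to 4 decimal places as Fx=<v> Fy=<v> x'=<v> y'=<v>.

Fx=8.6600 Fy=-7.4550 x'=5.0825 y'=5.0681

F_att = 5/4·(g−p) = 5/4·(7,-6) = (8.7500,-7.5000)
o1: d²=20 ≤ ρ²=48; F_rep = 9·(-4,2)/20² = (-0.0900,0.0450)
o2: d²=85 > ρ²=48 → inactive
o3: d²=65 > ρ²=48 → inactive
F = F_att + ΣF_rep = (8.6600,-7.4550)
p' = p + 1/8·F = (5.0825,5.0681)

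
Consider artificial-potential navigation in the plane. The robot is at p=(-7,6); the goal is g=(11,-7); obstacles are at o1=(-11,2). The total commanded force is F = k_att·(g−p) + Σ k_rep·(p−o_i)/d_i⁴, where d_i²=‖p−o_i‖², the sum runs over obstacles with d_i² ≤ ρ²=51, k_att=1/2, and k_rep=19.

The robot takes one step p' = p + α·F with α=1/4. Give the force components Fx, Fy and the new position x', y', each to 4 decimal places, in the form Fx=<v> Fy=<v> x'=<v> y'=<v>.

F_att = 1/2·(g−p) = 1/2·(18,-13) = (9.0000,-6.5000)
o1: d²=32 ≤ ρ²=51; F_rep = 19·(4,4)/32² = (0.0742,0.0742)
F = F_att + ΣF_rep = (9.0742,-6.4258)
p' = p + 1/4·F = (-4.7314,4.3936)

Fx=9.0742 Fy=-6.4258 x'=-4.7314 y'=4.3936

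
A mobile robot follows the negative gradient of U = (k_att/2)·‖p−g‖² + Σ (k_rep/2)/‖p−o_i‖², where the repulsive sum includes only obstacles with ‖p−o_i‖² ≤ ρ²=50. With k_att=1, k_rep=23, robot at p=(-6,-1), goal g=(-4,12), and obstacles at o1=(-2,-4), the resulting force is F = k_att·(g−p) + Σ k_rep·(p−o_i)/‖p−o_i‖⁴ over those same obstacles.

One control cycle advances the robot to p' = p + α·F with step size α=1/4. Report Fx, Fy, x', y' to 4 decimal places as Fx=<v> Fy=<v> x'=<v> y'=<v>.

F_att = 1·(g−p) = 1·(2,13) = (2.0000,13.0000)
o1: d²=25 ≤ ρ²=50; F_rep = 23·(-4,3)/25² = (-0.1472,0.1104)
F = F_att + ΣF_rep = (1.8528,13.1104)
p' = p + 1/4·F = (-5.5368,2.2776)

Fx=1.8528 Fy=13.1104 x'=-5.5368 y'=2.2776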